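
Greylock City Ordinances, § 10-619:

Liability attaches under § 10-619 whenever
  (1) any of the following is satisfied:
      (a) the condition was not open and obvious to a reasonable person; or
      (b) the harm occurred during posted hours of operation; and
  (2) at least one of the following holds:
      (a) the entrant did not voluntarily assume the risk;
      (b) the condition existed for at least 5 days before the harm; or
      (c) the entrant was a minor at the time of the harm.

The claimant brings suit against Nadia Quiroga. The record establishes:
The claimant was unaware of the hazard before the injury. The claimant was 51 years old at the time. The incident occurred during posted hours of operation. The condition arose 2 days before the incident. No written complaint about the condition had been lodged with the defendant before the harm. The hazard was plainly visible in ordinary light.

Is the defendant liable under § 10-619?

(a) not open/obvious — not met.
(b) during posted hours — met.
So (1) is satisfied (F OR T).
(a) no assumed risk — satisfied.
(b) condition ≥5 days old — fails.
(c) entrant a minor — not satisfied.
(2): T OR F OR F → true.
Overall = T AND T = true.

Yes — liable.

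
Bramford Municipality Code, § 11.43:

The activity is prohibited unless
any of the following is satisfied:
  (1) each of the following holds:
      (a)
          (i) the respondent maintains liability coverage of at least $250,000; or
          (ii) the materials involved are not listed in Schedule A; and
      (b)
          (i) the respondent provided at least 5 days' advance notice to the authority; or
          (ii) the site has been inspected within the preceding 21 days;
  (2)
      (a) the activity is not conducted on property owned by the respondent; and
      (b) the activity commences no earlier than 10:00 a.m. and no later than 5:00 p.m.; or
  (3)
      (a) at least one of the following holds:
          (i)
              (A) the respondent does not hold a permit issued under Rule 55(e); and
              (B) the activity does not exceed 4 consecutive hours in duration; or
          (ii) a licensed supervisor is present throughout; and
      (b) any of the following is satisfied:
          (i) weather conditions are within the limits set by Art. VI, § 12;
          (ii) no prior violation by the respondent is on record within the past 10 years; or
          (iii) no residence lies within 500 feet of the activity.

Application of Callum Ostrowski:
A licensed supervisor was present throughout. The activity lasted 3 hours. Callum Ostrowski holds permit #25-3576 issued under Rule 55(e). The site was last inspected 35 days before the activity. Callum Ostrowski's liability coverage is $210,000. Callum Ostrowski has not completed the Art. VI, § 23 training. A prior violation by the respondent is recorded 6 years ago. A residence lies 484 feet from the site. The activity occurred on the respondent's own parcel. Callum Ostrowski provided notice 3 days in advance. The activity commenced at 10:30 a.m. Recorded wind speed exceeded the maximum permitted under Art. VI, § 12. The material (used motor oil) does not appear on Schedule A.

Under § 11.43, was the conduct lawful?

(i) coverage ≥ $250,000 — not satisfied.
(ii) not (Schedule A material) — met.
So (a) is satisfied (F OR T).
(i) ≥5 days' notice — not met.
(ii) site inspected — not satisfied.
So (b) is not satisfied (F OR F).
So (1) is not satisfied (T AND F).
(a) not (own property) — not met.
(b) start within hours — met.
(2): F AND T → false.
(A) not (holds permit) — fails.
(B) ≤ 4 hrs duration — met.
(i) = F AND T = false.
(ii) supervisor present — satisfied.
So (a) is satisfied (F OR T).
(i) weather ok — not satisfied.
(ii) no prior violation — fails.
(iii) no residence in 500 ft — not met.
So (b) is not satisfied (F OR F OR F).
(3): T AND F → false.
Overall = F OR F OR F = false.

No — unlawful.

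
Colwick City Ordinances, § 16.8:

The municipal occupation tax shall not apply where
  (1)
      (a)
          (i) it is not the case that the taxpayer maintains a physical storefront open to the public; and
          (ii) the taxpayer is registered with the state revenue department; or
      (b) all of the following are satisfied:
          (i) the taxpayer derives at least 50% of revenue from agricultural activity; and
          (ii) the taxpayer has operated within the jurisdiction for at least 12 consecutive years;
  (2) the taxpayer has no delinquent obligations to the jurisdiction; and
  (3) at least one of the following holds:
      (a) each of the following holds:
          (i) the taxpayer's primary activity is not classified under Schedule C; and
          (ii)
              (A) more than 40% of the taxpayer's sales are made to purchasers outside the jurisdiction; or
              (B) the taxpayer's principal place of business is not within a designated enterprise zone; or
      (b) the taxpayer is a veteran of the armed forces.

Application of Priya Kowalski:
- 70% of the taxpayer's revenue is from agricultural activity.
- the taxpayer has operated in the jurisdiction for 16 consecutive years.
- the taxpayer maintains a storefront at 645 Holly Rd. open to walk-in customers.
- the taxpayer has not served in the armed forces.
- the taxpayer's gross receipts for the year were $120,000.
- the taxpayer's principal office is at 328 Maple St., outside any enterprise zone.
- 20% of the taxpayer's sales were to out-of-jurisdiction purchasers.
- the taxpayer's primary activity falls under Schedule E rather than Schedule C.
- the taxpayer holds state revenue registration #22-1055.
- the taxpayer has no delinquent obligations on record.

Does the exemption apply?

(i) not (has storefront) — fails.
(ii) state-registered — met.
So (a) is not satisfied (F AND T).
(i) ≥50% agricultural — holds.
(ii) ≥ 12 yrs in jurisdiction — holds.
(b) = T AND T = true.
So (1) is satisfied (F OR T).
(2) no delinquency — holds.
(i) not (Schedule C activity) — met.
(A) >40% out-of-jur. sales — not satisfied.
(B) not (in enterprise zone) — met.
(ii) = F OR T = true.
(a) = T AND T = true.
(b) veteran — not satisfied.
(3) = T OR F = true.
Overall = T AND T AND T = true.

Yes — exempt.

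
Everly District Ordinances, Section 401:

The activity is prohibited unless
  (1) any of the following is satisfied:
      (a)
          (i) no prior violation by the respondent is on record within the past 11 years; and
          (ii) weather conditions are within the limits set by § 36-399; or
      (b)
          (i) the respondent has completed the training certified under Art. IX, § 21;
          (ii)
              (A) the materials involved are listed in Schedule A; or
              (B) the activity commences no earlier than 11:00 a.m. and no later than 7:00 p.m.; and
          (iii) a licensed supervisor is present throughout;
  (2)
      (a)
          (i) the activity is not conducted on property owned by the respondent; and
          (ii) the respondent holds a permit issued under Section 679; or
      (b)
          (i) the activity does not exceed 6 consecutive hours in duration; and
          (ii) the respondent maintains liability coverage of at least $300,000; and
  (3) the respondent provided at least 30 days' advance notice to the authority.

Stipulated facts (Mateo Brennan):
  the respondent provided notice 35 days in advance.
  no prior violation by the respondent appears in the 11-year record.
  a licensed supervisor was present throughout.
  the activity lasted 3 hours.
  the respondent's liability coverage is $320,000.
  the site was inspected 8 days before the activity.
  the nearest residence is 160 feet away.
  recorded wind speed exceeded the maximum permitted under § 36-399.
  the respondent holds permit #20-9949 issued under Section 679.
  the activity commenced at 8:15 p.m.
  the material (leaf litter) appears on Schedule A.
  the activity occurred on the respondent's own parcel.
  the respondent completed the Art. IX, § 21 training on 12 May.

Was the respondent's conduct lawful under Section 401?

(i) no prior violation — holds.
(ii) weather ok — not met.
(a): T AND F → false.
(i) training certified — satisfied.
(A) Schedule A material — met.
(B) start within hours — not met.
So (ii) is satisfied (T OR F).
(iii) supervisor present — holds.
(b) = T AND T AND T = true.
(1): F OR T → true.
(i) not (own property) — fails.
(ii) holds permit — holds.
(a): F AND T → false.
(i) ≤ 6 hrs duration — holds.
(ii) coverage ≥ $300,000 — met.
So (b) is satisfied (T AND T).
(2): F OR T → true.
(3) ≥30 days' notice — holds.
Overall = T AND T AND T = true.

Yes — lawful.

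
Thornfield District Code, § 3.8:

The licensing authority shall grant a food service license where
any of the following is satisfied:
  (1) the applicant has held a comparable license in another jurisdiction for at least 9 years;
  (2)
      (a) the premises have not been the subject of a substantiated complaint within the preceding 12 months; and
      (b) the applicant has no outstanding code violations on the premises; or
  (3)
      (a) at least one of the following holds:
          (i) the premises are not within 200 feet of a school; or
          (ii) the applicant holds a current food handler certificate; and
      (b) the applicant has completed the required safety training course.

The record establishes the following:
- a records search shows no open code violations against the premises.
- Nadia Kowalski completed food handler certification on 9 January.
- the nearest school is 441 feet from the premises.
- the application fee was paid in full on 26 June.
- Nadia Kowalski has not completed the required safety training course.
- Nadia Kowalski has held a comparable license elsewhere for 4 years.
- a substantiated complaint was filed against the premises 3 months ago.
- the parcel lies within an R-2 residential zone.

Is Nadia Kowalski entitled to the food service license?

(1) prior license ≥ 9 yr — fails.
(a) no complaint in 12 mo. — not met.
(b) no code violations — holds.
(2) = F AND T = false.
(i) ≥200 ft from school — met.
(ii) food handler cert. — met.
(a): T OR T → true.
(b) safety training — fails.
So (3) is not satisfied (T AND F).
Overall = F OR F OR F = false.

No — denied.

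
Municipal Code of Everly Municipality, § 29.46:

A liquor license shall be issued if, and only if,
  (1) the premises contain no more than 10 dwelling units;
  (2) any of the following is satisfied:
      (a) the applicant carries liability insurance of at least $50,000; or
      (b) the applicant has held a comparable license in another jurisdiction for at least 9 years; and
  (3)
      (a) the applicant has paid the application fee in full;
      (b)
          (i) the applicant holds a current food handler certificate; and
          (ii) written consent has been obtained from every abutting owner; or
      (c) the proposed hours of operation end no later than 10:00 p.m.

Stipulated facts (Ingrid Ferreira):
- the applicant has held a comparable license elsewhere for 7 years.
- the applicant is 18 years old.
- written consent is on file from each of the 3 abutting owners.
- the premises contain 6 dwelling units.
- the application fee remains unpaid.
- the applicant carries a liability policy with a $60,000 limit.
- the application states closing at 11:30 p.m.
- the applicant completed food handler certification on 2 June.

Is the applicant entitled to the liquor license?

(1) ≤ 10 units — holds.
(a) insurance ≥ $50,000 — holds.
(b) prior license ≥ 9 yr — not met.
(2) = T OR F = true.
(a) fee paid — not met.
(i) food handler cert. — satisfied.
(ii) all abutters consent — holds.
(b) = T AND T = true.
(c) closes by 10 p.m. — not met.
(3) = F OR T OR F = true.
So Overall is satisfied (T AND T AND T).

Yes — granted.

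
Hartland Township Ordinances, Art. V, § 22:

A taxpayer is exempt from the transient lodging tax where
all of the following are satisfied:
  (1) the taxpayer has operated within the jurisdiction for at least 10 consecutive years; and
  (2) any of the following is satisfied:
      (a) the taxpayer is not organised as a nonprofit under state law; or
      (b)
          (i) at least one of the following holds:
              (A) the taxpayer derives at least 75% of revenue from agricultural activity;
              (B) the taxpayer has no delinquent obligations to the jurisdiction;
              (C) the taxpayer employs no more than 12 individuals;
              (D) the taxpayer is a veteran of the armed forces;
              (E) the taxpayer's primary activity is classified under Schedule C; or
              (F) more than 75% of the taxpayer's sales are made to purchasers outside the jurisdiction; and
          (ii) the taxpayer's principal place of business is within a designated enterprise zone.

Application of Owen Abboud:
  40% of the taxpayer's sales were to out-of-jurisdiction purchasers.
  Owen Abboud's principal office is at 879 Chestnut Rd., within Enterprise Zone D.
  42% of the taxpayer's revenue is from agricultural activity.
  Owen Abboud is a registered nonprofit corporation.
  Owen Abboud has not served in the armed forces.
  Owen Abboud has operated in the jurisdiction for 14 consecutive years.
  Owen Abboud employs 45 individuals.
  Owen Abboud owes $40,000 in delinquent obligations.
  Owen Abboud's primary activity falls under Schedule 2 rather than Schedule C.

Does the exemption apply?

No — not exempt.

(1) ≥ 10 yrs in jurisdiction — satisfied.
(a) not (nonprofit) — not satisfied.
(A) ≥75% agricultural — fails.
(B) no delinquency — not met.
(C) ≤ 12 employees — not satisfied.
(D) veteran — not satisfied.
(E) Schedule C activity — fails.
(F) >75% out-of-jur. sales — not satisfied.
(i) = F OR F OR F OR F OR F OR F = false.
(ii) in enterprise zone — met.
So (b) is not satisfied (F AND T).
(2) = F OR F = false.
So Overall is not satisfied (T AND F).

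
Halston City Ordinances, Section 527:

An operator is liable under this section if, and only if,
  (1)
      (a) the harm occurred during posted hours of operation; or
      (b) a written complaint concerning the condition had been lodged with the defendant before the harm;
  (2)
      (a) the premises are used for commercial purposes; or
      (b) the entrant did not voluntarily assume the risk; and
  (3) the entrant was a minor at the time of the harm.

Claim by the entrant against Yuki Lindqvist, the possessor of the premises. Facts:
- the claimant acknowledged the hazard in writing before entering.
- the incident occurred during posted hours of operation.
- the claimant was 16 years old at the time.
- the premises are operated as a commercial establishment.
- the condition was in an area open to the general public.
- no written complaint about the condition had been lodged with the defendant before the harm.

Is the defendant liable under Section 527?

Yes — liable.

(a) during posted hours — met.
(b) complaint lodged — not satisfied.
(1): T OR F → true.
(a) commercial use — met.
(b) no assumed risk — fails.
So (2) is satisfied (T OR F).
(3) entrant a minor — met.
Overall: T AND T AND T → true.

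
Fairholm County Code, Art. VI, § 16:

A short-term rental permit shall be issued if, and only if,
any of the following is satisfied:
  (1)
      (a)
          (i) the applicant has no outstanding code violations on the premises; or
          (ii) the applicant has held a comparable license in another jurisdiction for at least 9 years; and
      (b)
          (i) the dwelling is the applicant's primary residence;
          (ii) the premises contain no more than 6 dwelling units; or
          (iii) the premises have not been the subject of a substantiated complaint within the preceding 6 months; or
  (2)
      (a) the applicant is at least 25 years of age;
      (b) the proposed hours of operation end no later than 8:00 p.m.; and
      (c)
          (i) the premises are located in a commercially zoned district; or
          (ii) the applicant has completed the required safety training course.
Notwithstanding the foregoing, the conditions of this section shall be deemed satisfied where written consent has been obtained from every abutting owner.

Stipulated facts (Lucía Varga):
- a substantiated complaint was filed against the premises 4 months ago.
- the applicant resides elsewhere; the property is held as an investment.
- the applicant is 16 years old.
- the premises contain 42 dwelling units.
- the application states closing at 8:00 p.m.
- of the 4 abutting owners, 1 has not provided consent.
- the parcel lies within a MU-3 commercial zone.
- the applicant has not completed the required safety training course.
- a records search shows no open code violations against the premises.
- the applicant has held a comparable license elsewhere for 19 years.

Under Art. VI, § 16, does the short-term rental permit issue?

(i) no code violations — holds.
(ii) prior license ≥ 9 yr — holds.
(a): T OR T → true.
(i) primary residence — not satisfied.
(ii) ≤ 6 units — fails.
(iii) no complaint in 6 mo. — fails.
(b): F OR F OR F → false.
So (1) is not satisfied (T AND F).
(a) age ≥ 25 — not satisfied.
(b) closes by 8 p.m. — satisfied.
(i) commercially zoned — satisfied.
(ii) safety training — not satisfied.
So (c) is satisfied (T OR F).
(2) = F AND T AND T = false.
Overall = F OR F = false.
Exception (all abutters consent) — not satisfied.
Result: main false OR exception false → false.

No — denied.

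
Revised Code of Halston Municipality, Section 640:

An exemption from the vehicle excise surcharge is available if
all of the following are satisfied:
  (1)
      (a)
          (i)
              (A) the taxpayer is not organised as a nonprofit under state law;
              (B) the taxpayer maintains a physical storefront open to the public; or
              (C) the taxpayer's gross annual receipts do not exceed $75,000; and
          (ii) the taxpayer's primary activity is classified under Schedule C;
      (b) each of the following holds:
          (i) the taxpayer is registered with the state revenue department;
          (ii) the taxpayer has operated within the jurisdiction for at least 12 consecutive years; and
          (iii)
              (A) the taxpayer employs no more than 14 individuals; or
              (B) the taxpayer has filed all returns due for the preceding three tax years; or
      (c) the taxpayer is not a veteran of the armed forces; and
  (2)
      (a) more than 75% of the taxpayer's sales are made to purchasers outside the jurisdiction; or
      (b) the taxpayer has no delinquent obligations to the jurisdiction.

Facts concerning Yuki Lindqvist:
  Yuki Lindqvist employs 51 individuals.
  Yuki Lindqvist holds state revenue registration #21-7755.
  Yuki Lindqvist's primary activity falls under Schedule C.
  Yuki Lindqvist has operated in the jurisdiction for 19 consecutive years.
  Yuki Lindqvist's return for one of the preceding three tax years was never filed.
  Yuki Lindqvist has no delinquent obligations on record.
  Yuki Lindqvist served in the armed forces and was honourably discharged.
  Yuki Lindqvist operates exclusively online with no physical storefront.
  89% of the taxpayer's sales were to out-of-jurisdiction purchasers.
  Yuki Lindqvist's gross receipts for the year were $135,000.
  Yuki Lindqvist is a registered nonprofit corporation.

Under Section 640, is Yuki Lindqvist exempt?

No — not exempt.

(A) not (nonprofit) — not met.
(B) has storefront — not satisfied.
(C) receipts ≤ $75,000 — fails.
(i): F OR F OR F → false.
(ii) Schedule C activity — met.
So (a) is not satisfied (F AND T).
(i) state-registered — holds.
(ii) ≥ 12 yrs in jurisdiction — satisfied.
(A) ≤ 14 employees — not met.
(B) returns current — not satisfied.
So (iii) is not satisfied (F OR F).
(b) = T AND T AND F = false.
(c) not (veteran) — not satisfied.
(1) = F OR F OR F = false.
(a) >75% out-of-jur. sales — holds.
(b) no delinquency — met.
So (2) is satisfied (T OR T).
Overall = F AND T = false.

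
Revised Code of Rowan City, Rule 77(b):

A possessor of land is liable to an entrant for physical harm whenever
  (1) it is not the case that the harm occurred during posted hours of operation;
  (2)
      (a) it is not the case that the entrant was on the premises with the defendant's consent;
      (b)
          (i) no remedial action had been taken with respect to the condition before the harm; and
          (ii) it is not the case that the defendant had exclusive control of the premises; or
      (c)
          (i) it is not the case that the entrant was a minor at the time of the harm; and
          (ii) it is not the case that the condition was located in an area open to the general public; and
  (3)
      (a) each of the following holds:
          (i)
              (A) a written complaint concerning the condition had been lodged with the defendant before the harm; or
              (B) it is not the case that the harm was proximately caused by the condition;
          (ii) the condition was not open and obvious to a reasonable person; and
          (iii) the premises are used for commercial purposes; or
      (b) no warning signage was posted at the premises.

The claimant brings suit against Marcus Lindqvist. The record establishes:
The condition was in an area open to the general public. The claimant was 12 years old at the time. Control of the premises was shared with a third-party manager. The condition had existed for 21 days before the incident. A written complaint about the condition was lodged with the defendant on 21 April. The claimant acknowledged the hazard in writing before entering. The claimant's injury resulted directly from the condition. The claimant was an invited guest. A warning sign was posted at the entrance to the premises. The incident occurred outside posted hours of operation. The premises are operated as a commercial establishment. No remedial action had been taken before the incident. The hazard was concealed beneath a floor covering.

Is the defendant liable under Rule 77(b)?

Yes — liable.

(1) not (during posted hours) — holds.
(a) not (consent to enter) — not satisfied.
(i) no remedial action — met.
(ii) not (exclusive control) — met.
(b): T AND T → true.
(i) not (entrant a minor) — fails.
(ii) not (public area) — fails.
(c): F AND F → false.
(2): F OR T OR F → true.
(A) complaint lodged — satisfied.
(B) not (proximate cause) — not met.
(i): T OR F → true.
(ii) not open/obvious — met.
(iii) commercial use — holds.
So (a) is satisfied (T AND T AND T).
(b) no signage posted — not met.
(3) = T OR F = true.
Overall: T AND T AND T → true.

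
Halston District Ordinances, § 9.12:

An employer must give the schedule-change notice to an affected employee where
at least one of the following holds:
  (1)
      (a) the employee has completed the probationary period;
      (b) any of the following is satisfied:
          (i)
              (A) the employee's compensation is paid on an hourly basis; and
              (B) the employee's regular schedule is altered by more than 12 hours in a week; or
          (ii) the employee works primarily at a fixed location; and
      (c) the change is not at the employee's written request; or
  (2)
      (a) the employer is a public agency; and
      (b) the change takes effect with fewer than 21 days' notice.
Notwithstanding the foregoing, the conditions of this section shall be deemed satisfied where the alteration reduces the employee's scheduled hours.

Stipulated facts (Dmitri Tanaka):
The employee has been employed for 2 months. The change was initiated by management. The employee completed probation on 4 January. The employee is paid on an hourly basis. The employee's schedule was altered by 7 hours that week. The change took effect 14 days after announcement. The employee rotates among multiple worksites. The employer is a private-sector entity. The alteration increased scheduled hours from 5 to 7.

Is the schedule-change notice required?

(a) past probation — met.
(A) hourly-paid — satisfied.
(B) schedule shift > 12h — not met.
(i) = T AND F = false.
(ii) fixed location — fails.
(b) = F OR F = false.
(c) not employee-requested — satisfied.
(1) = T AND F AND T = false.
(a) public agency — not met.
(b) < 21 days' notice — satisfied.
(2) = F AND T = false.
So Overall is not satisfied (F OR F).
Exception (hours reduced) — not satisfied.
Result: main false OR exception false → false.

No — not required.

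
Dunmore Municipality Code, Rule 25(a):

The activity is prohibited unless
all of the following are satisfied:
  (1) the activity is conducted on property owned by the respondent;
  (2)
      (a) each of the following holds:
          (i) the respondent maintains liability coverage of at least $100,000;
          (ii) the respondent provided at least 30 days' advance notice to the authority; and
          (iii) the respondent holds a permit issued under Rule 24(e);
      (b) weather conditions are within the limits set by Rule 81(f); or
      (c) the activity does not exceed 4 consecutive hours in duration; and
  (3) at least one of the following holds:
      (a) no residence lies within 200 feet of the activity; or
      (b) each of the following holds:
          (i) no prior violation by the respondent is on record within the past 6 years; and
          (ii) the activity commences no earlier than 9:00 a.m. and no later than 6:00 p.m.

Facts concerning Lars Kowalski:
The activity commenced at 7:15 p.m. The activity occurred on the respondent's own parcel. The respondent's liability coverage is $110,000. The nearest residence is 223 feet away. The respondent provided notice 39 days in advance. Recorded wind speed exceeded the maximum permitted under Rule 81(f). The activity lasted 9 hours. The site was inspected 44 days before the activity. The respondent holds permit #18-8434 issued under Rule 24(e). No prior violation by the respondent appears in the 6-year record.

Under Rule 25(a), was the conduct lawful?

Yes — lawful.

(1) own property — met.
(i) coverage ≥ $100,000 — met.
(ii) ≥30 days' notice — met.
(iii) holds permit — satisfied.
(a): T AND T AND T → true.
(b) weather ok — fails.
(c) ≤ 4 hrs duration — not satisfied.
So (2) is satisfied (T OR F OR F).
(a) no residence in 200 ft — met.
(i) no prior violation — satisfied.
(ii) start within hours — fails.
So (b) is not satisfied (T AND F).
(3) = T OR F = true.
Overall = T AND T AND T = true.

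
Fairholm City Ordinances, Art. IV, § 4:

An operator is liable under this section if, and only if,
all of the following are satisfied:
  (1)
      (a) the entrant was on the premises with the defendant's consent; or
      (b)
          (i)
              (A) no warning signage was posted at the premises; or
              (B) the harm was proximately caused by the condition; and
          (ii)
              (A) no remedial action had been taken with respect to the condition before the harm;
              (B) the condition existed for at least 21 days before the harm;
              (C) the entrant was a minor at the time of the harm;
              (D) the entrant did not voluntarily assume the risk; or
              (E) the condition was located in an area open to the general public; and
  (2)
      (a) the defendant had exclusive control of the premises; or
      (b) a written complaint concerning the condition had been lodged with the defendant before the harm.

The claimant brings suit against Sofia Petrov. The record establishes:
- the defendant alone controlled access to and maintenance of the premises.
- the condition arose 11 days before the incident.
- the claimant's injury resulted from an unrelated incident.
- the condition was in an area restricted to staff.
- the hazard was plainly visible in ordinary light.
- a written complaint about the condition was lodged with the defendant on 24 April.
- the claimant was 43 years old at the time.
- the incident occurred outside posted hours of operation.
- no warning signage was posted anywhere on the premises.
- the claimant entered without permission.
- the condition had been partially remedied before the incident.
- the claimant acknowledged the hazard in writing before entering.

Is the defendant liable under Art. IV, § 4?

No — not liable.

(a) consent to enter — not met.
(A) no signage posted — met.
(B) proximate cause — fails.
(i): T OR F → true.
(A) no remedial action — fails.
(B) condition ≥21 days old — not satisfied.
(C) entrant a minor — not met.
(D) no assumed risk — not satisfied.
(E) public area — not met.
(ii) = F OR F OR F OR F OR F = false.
(b) = T AND F = false.
So (1) is not satisfied (F OR F).
(a) exclusive control — satisfied.
(b) complaint lodged — met.
(2) = T OR T = true.
So Overall is not satisfied (F AND T).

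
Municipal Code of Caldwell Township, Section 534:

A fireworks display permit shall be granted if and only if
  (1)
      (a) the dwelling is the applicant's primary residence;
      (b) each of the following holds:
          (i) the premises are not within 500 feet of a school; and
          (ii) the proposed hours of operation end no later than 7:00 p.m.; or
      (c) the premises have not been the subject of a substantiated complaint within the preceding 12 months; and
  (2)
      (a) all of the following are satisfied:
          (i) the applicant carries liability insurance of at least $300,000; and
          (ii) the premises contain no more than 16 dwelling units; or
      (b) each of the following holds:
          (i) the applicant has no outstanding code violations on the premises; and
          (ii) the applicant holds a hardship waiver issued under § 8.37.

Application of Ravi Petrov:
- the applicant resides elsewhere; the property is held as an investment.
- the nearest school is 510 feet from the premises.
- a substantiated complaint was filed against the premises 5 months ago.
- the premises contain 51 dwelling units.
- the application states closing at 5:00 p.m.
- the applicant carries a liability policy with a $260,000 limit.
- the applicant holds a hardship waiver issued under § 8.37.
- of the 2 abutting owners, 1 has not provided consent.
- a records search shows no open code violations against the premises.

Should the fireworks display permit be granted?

(a) primary residence — not met.
(i) ≥500 ft from school — met.
(ii) closes by 7 p.m. — satisfied.
(b) = T AND T = true.
(c) no complaint in 12 mo. — not satisfied.
(1): F OR T OR F → true.
(i) insurance ≥ $300,000 — not met.
(ii) ≤ 16 units — not met.
(a): F AND F → false.
(i) no code violations — holds.
(ii) hardship waiver — met.
So (b) is satisfied (T AND T).
So (2) is satisfied (F OR T).
So Overall is satisfied (T AND T).

Yes — granted.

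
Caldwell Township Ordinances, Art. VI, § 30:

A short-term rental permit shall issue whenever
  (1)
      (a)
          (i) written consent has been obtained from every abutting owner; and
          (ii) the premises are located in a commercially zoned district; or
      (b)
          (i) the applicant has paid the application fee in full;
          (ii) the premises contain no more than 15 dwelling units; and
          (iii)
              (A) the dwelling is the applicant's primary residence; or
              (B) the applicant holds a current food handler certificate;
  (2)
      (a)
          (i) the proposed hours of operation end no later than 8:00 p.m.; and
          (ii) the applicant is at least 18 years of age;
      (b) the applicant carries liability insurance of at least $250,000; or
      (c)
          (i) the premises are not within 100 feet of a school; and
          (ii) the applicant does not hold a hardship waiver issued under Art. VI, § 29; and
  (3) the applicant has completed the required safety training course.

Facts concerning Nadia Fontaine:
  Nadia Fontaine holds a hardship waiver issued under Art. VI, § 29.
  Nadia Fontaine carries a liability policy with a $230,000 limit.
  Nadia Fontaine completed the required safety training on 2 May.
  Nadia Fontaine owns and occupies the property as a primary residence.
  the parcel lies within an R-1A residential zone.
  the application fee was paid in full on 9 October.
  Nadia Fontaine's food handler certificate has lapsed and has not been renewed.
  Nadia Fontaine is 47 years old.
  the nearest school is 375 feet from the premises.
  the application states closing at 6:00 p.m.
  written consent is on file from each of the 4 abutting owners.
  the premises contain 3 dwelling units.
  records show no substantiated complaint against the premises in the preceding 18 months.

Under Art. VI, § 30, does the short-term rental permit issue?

(i) all abutters consent — holds.
(ii) commercially zoned — not met.
So (a) is not satisfied (T AND F).
(i) fee paid — holds.
(ii) ≤ 15 units — met.
(A) primary residence — satisfied.
(B) food handler cert. — fails.
(iii): T OR F → true.
(b) = T AND T AND T = true.
(1) = F OR T = true.
(i) closes by 8 p.m. — met.
(ii) age ≥ 18 — holds.
(a) = T AND T = true.
(b) insurance ≥ $250,000 — not met.
(i) ≥100 ft from school — met.
(ii) not (hardship waiver) — not met.
(c): T AND F → false.
So (2) is satisfied (T OR F OR F).
(3) safety training — holds.
Overall: T AND T AND T → true.

Yes — granted.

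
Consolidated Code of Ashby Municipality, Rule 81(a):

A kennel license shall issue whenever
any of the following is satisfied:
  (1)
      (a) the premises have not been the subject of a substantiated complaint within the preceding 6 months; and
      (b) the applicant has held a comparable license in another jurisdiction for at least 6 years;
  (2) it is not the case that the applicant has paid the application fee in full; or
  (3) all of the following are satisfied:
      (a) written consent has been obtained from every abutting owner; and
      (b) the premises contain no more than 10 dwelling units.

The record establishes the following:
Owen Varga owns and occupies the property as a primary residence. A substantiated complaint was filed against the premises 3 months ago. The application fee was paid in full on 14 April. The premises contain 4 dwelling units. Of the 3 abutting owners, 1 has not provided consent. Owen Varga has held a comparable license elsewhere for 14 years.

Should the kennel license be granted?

(a) no complaint in 6 mo. — not met.
(b) prior license ≥ 6 yr — holds.
(1): F AND T → false.
(2) not (fee paid) — fails.
(a) all abutters consent — not met.
(b) ≤ 10 units — met.
(3): F AND T → false.
So Overall is not satisfied (F OR F OR F).

No — denied.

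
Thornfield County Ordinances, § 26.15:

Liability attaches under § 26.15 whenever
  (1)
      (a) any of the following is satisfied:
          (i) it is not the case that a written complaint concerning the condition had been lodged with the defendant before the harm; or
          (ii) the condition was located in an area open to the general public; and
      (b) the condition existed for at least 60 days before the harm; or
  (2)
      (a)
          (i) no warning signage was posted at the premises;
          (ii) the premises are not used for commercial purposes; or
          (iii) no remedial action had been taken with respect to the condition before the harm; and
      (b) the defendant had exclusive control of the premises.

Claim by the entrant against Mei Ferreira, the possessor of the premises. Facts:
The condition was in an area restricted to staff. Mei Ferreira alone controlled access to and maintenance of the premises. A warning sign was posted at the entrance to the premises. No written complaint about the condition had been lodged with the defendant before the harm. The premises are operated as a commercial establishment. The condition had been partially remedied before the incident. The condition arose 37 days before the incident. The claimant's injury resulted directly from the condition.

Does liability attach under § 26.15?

No — not liable.

(i) not (complaint lodged) — satisfied.
(ii) public area — not satisfied.
(a): T OR F → true.
(b) condition ≥60 days old — not met.
(1) = T AND F = false.
(i) no signage posted — fails.
(ii) not (commercial use) — not satisfied.
(iii) no remedial action — not met.
So (a) is not satisfied (F OR F OR F).
(b) exclusive control — satisfied.
(2): F AND T → false.
So Overall is not satisfied (F OR F).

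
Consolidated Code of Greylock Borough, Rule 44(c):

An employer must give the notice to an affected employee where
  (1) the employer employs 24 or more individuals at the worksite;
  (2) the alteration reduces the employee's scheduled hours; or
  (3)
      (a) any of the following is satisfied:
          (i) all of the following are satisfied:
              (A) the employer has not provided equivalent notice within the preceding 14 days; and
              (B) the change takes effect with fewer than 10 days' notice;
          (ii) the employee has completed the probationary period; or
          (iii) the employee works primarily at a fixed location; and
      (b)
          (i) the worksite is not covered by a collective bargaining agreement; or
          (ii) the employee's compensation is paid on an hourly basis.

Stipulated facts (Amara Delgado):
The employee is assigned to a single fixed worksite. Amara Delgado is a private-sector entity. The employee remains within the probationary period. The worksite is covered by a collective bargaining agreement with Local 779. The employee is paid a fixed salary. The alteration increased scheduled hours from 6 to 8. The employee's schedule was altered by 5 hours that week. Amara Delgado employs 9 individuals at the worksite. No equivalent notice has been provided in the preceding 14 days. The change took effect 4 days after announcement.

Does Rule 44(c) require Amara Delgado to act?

(1) ≥ 24 at site — not met.
(2) hours reduced — not met.
(A) no recent notice — holds.
(B) < 10 days' notice — satisfied.
(i) = T AND T = true.
(ii) past probation — not satisfied.
(iii) fixed location — satisfied.
(a): T OR F OR T → true.
(i) no CBA — not met.
(ii) hourly-paid — not satisfied.
(b): F OR F → false.
(3) = T AND F = false.
So Overall is not satisfied (F OR F OR F).

No — not required.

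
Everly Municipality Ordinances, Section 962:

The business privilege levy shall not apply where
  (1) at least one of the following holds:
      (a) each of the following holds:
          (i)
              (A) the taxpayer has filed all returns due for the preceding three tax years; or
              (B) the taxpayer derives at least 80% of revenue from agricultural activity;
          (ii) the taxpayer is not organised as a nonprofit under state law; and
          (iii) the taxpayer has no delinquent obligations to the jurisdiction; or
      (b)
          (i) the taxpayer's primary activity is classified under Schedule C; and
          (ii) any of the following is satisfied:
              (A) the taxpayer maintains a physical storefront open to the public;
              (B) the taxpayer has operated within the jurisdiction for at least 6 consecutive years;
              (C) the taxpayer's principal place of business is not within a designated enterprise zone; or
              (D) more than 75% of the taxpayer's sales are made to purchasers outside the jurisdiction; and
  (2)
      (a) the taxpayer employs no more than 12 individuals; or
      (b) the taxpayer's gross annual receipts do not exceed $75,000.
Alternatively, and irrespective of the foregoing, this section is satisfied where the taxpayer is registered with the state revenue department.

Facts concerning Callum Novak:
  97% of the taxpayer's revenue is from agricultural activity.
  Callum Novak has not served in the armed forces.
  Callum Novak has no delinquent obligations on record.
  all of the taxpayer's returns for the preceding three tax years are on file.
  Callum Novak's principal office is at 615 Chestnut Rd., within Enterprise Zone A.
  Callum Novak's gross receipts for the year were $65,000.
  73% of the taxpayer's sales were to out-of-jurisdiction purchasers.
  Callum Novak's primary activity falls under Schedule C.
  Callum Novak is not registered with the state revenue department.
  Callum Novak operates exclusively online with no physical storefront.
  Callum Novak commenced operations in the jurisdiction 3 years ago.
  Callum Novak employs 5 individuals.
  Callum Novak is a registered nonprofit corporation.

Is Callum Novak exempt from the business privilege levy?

No — not exempt.

(A) returns current — satisfied.
(B) ≥80% agricultural — holds.
(i) = T OR T = true.
(ii) not (nonprofit) — fails.
(iii) no delinquency — holds.
(a): T AND F AND T → false.
(i) Schedule C activity — met.
(A) has storefront — not satisfied.
(B) ≥ 6 yrs in jurisdiction — fails.
(C) not (in enterprise zone) — not satisfied.
(D) >75% out-of-jur. sales — not satisfied.
So (ii) is not satisfied (F OR F OR F OR F).
(b) = T AND F = false.
So (1) is not satisfied (F OR F).
(a) ≤ 12 employees — holds.
(b) receipts ≤ $75,000 — satisfied.
So (2) is satisfied (T OR T).
So Overall is not satisfied (F AND T).
Exception (state-registered) — not satisfied.
Result: main false OR exception false → false.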